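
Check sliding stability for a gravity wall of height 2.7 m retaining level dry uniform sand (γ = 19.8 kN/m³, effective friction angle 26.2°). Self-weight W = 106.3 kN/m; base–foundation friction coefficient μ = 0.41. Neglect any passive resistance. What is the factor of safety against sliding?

K_a = tan²(45° − 26.2°/2) = 0.3874.
P_a = ½K_aγH² = 0.5×0.3874×19.8×2.7² = 27.96 kN/m, acting at H/3 = 0.9000 m above the base.
FS_sliding = μW / P_a = 0.41×106.3 / 27.96 = 1.559.

1.56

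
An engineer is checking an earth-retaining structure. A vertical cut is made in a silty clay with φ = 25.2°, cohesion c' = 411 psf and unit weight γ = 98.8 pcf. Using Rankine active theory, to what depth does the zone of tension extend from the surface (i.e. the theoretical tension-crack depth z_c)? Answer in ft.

13.1 ft

K_a = tan²(45° − 25.2°/2) = 0.4027; √K_a = 0.6346.
The active pressure is zero where K_a γ z = 2c√K_a, so z_c = 2c/(γ√K_a) = 2×411/(98.8×0.6346) = 13.11 ft.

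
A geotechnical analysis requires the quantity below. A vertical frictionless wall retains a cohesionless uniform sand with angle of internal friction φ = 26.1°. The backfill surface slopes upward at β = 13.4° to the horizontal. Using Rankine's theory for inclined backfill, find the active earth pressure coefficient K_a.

0.433

K_a = cos β · (cos β − √(cos²β − cos²φ)) / (cos β + √(cos²β − cos²φ)).
cos β = 0.9728, cos φ = 0.8980, √(cos²β − cos²φ) = 0.3740.
K_a = 0.9728 × (0.9728 − 0.3740)/(0.9728 + 0.3740) = 0.4325.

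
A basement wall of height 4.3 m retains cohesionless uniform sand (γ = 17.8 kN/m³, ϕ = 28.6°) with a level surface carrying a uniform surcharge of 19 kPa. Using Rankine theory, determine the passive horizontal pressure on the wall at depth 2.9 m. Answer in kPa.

K_p = (1 + sin φ)/(1 − sin φ) = 2.837.
σ_v = γz + q = 17.8 × 2.9 + 19 = 70.62 kPa.
σ_h = K_p σ_v = 2.837 × 70.62 = 200.3 kPa.

200 kPa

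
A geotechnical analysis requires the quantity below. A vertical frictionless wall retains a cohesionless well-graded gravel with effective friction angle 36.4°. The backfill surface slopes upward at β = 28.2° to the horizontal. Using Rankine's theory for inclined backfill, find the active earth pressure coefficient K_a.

K_a = cos β · (cos β − √(cos²β − cos²φ)) / (cos β + √(cos²β − cos²φ)).
cos β = 0.8813, cos φ = 0.8049, √(cos²β − cos²φ) = 0.3589.
K_a = 0.8813 × (0.8813 − 0.3589)/(0.8813 + 0.3589) = 0.3712.

0.371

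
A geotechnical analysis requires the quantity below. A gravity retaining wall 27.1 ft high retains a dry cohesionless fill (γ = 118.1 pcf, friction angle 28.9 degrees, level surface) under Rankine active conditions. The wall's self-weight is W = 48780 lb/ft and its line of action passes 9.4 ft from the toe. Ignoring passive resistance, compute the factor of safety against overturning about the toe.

K_a = tan²(45° − 28.9°/2) = 0.3484.
P_a = ½K_aγH² = 0.5×0.3484×118.1×27.1² = 15110 lb/ft, acting at H/3 = 9.033 ft above the base.
Overturning moment M_o = P_a × H/3 = 15110 × 9.033 = 136500.
Resisting moment M_r = W × 9.4 = 48780 × 9.4 = 458500.
FS_overturning = M_r/M_o = 458500/136500 = 3.360.

3.36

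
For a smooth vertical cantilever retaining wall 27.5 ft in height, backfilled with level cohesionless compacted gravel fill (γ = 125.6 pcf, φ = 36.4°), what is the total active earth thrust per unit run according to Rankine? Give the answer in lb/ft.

12100 lb/ft

K_a = tan²(45° − φ/2) = 0.2552.
P_a = ½ K_a γ H² = 0.5 × 0.2552 × 125.6 × 27.5² = 12120 lb/ft.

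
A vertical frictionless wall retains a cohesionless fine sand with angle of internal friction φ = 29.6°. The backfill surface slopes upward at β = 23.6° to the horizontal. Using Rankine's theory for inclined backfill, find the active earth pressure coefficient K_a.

K_a = cos β · (cos β − √(cos²β − cos²φ)) / (cos β + √(cos²β − cos²φ)).
cos β = 0.9164, cos φ = 0.8695, √(cos²β − cos²φ) = 0.2893.
K_a = 0.9164 × (0.9164 − 0.2893)/(0.9164 + 0.2893) = 0.4766.

0.477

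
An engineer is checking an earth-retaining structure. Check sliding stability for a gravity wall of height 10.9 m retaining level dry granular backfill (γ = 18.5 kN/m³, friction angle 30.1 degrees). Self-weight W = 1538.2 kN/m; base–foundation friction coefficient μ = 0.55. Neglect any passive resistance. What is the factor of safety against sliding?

2.32

K_a = tan²(45° − 30.1°/2) = 0.3320.
P_a = ½K_aγH² = 0.5×0.3320×18.5×10.9² = 364.9 kN/m, acting at H/3 = 3.633 m above the base.
FS_sliding = μW / P_a = 0.55×1538.2 / 364.9 = 2.319.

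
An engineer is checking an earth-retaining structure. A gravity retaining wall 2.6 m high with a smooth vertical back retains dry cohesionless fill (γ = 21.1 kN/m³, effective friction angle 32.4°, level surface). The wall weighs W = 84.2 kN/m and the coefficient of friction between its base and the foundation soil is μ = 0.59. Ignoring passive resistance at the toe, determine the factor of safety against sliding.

2.30

K_a = tan²(45° − 32.4°/2) = 0.3022.
P_a = ½K_aγH² = 0.5×0.3022×21.1×2.6² = 21.55 kN/m, acting at H/3 = 0.8667 m above the base.
FS_sliding = μW / P_a = 0.59×84.2 / 21.55 = 2.305.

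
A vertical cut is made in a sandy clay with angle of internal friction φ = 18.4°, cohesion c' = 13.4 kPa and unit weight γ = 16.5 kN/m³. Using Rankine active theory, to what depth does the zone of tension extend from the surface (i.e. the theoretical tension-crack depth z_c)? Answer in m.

K_a = tan²(45° − 18.4°/2) = 0.5202; √K_a = 0.7212.
The active pressure is zero where K_a γ z = 2c√K_a, so z_c = 2c/(γ√K_a) = 2×13.4/(16.5×0.7212) = 2.252 m.

2.25 m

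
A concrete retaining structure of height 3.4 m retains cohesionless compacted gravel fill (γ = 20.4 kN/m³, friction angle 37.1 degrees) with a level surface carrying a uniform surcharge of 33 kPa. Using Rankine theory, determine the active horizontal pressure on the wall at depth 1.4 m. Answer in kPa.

K_a = (1 − sin φ)/(1 + sin φ) = 0.2475.
σ_v = γz + q = 20.4 × 1.4 + 33 = 61.56 kPa.
σ_h = K_a σ_v = 0.2475 × 61.56 = 15.24 kPa.

15.2 kPa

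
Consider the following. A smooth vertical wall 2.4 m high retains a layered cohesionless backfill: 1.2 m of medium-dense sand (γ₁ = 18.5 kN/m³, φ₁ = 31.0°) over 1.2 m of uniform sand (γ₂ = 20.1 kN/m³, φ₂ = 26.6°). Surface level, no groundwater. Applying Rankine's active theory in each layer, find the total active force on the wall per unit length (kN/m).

K_a1 = tan²(45°−31.0°/2) = 0.3201; K_a2 = tan²(45°−26.6°/2) = 0.3814.
Layer 1: σ at base = K_a1 γ₁ h₁ = 7.106 kPa; P₁ = ½×7.106×1.2 = 4.264.
Layer 2: σ_v at top = γ₁h₁ = 22.20; σ_h top = K_a2×22.20 = 8.468; σ_h base = K_a2×(22.20+20.1×1.2) = 17.67.
P₂ = ½(8.468+17.67)×1.2 = 15.68. Total P_a = 4.264+15.68 = 19.95 kN/m.

19.9 kN/m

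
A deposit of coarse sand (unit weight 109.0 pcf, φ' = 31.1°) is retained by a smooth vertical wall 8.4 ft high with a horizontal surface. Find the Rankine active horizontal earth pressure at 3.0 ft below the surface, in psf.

104 psf

K_a = (1 − sin φ)/(1 + sin φ) = 0.3188.
σ_h = K_a γ z = 0.3188 × 109.0 × 3.0 = 104.2 psf.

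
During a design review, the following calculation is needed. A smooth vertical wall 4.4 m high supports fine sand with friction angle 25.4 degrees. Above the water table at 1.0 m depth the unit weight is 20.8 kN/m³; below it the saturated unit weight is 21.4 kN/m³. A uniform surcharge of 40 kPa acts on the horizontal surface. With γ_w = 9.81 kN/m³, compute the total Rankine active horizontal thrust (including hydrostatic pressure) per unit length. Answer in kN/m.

K_a = tan²(45° − φ/2) = 0.3996.
γ' = 21.4 − 9.81 = 11.59 kN/m³. h₂ = H − d_w = 3.4 m.
σ'_h: at surface K_a·q = 15.99; at WT K_a(q+γd_w) = 24.30; at base K_a(q+γd_w+γ'h₂) = 40.05 kPa.
P₁ = ½(15.99+24.30)×1.0 = 20.14; P₂ = ½(24.30+40.05)×3.4 = 109.4; P_w = ½γ_w h₂² = 56.70.
Total = 20.14+109.4+56.70 = 186.2 kN/m.

186 kN/m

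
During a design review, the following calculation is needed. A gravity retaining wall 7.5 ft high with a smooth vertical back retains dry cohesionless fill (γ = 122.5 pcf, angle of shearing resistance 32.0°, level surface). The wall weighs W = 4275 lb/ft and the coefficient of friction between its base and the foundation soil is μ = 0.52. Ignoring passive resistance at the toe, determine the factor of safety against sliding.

K_a = tan²(45° − 32.0°/2) = 0.3073.
P_a = ½K_aγH² = 0.5×0.3073×122.5×7.5² = 1059 lb/ft, acting at H/3 = 2.500 ft above the base.
FS_sliding = μW / P_a = 0.52×4275 / 1059 = 2.100.

2.10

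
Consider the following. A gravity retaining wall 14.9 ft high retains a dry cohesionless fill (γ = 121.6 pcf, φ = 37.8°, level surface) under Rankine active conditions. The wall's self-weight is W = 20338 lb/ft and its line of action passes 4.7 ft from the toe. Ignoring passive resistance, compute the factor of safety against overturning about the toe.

5.94

K_a = tan²(45° − 37.8°/2) = 0.2400.
P_a = ½K_aγH² = 0.5×0.2400×121.6×14.9² = 3240 lb/ft, acting at H/3 = 4.967 ft above the base.
Overturning moment M_o = P_a × H/3 = 3240 × 4.967 = 16090.
Resisting moment M_r = W × 4.7 = 20338 × 4.7 = 95590.
FS_overturning = M_r/M_o = 95590/16090 = 5.941.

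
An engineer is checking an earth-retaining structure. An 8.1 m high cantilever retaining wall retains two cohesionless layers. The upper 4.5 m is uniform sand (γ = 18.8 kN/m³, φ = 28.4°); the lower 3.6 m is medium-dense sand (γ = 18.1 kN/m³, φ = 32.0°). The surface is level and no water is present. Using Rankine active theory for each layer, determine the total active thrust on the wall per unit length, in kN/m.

K_a1 = tan²(45°−28.4°/2) = 0.3554; K_a2 = tan²(45°−32.0°/2) = 0.3073.
Layer 1: σ at base = K_a1 γ₁ h₁ = 30.06 kPa; P₁ = ½×30.06×4.5 = 67.64.
Layer 2: σ_v at top = γ₁h₁ = 84.60; σ_h top = K_a2×84.60 = 25.99; σ_h base = K_a2×(84.60+18.1×3.6) = 46.02.
P₂ = ½(25.99+46.02)×3.6 = 129.6. Total P_a = 67.64+129.6 = 197.3 kN/m.

197 kN/m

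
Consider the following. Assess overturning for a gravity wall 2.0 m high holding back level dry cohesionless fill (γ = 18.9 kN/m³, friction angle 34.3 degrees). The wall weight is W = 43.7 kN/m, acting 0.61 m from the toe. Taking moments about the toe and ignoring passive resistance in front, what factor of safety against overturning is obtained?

3.79

K_a = tan²(45° − 34.3°/2) = 0.2792.
P_a = ½K_aγH² = 0.5×0.2792×18.9×2.0² = 10.55 kN/m, acting at H/3 = 0.6667 m above the base.
Overturning moment M_o = P_a × H/3 = 10.55 × 0.6667 = 7.035.
Resisting moment M_r = W × 0.61 = 43.7 × 0.61 = 26.66.
FS_overturning = M_r/M_o = 26.66/7.035 = 3.789.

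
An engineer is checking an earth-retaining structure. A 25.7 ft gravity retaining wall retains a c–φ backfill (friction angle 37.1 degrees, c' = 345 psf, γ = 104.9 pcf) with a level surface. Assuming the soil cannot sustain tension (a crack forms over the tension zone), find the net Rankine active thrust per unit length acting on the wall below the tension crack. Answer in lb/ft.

2020 lb/ft

K_a = 0.2475; √K_a = 0.4975.
Tension-crack depth z_c = 2c/(γ√K_a) = 2×345/(104.9×0.4975) = 13.22 ft.
σ_a at base = K_a γ H − 2c√K_a = 0.2475×104.9×25.7 − 2×345×0.4975 = 324.0 psf.
P_a = ½ × 324.0 × (H − z_c) = 0.5×324.0×12.48 = 2021 lb/ft.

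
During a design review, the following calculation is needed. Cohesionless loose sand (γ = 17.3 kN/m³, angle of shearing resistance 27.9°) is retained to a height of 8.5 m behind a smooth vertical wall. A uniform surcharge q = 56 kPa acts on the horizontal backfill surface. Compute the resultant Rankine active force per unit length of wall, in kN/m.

399 kN/m

K_a = tan²(45° − φ/2) = 0.3625.
Soil triangle: ½ K_a γ H² = 0.5×0.3625×17.3×8.5² = 226.5 kN/m.
Surcharge rectangle: K_a q H = 0.3625×56×8.5 = 172.5 kN/m.
Total = 226.5 + 172.5 = 399.1 kN/m.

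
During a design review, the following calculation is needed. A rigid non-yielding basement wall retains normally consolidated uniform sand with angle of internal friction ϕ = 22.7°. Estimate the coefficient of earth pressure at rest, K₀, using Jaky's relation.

K₀ = 1 − sin φ' = 1 − sin 22.7° = 0.6141.

0.614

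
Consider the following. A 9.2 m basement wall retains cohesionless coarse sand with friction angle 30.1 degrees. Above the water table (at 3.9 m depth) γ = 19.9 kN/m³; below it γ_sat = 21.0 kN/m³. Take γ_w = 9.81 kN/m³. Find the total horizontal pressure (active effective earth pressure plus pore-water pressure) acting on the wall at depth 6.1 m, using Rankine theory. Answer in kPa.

K_a = (1 − sin φ)/(1 + sin φ) = 0.3320.
γ' = 21.0 − 9.81 = 11.19 kN/m³.
Effective vertical stress at 6.1 m: σ'_v = 19.9×3.9 + 11.19×2.20 = 102.2 kPa.
σ'_h = K_a σ'_v = 0.3320 × 102.2 = 33.94 kPa; u = γ_w × 2.20 = 21.58 kPa.
Total σ_h = 33.94 + 21.58 = 55.52 kPa.

55.5 kPa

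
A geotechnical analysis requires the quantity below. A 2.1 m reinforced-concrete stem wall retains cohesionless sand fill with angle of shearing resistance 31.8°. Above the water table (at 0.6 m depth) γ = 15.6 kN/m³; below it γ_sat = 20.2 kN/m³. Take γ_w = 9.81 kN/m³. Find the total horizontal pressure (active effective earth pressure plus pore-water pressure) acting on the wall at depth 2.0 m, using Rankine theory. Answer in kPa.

K_a = (1 − sin φ)/(1 + sin φ) = 0.3098.
γ' = 20.2 − 9.81 = 10.39 kN/m³.
Effective vertical stress at 2.0 m: σ'_v = 15.6×0.6 + 10.39×1.40 = 23.91 kPa.
σ'_h = K_a σ'_v = 0.3098 × 23.91 = 7.406 kPa; u = γ_w × 1.40 = 13.73 kPa.
Total σ_h = 7.406 + 13.73 = 21.14 kPa.

21.1 kPa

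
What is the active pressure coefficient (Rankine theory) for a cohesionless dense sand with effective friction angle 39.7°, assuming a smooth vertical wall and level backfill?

K_a = tan²(45° − φ/2) = tan²(25.15°) = 0.2204.

0.220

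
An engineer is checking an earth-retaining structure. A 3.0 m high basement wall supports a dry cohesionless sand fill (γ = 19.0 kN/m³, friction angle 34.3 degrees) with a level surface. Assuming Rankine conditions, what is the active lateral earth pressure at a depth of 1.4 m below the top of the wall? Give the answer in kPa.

K_a = (1 − sin φ)/(1 + sin φ) = 0.2792.
σ_h = K_a γ z = 0.2792 × 19.0 × 1.4 = 7.426 kPa.

7.43 kPa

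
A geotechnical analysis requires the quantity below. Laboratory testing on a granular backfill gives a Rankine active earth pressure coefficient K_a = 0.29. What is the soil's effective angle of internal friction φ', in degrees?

K_a = tan²(45° − φ/2) ⇒ 45° − φ/2 = arctan(√0.29) = 28.30°.
φ = 2(45° − 28.30°) = 33.39°.

33.4°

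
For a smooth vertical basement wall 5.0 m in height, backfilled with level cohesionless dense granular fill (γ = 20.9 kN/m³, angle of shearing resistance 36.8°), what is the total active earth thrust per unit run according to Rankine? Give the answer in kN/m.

65.5 kN/m

K_a = tan²(45° − φ/2) = 0.2508.
P_a = ½ K_a γ H² = 0.5 × 0.2508 × 20.9 × 5.0² = 65.51 kN/m.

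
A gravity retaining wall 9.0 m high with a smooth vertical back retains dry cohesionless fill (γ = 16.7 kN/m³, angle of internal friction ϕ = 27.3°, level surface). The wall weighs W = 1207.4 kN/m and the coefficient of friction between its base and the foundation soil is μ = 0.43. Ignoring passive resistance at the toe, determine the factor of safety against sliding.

K_a = tan²(45° − 27.3°/2) = 0.3711.
P_a = ½K_aγH² = 0.5×0.3711×16.7×9.0² = 251.0 kN/m, acting at H/3 = 3.000 m above the base.
FS_sliding = μW / P_a = 0.43×1207.4 / 251.0 = 2.068.

2.07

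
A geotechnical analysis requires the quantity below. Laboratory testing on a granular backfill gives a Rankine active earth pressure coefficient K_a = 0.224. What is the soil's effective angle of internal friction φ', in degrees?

39.3°

K_a = tan²(45° − φ/2) ⇒ 45° − φ/2 = arctan(√0.224) = 25.33°.
φ = 2(45° − 25.33°) = 39.34°.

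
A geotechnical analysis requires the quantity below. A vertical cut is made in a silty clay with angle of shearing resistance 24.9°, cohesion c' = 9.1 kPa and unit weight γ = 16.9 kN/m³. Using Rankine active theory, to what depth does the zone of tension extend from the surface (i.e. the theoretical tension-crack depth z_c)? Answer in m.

1.69 m

K_a = tan²(45° − 24.9°/2) = 0.4074; √K_a = 0.6383.
The active pressure is zero where K_a γ z = 2c√K_a, so z_c = 2c/(γ√K_a) = 2×9.1/(16.9×0.6383) = 1.687 m.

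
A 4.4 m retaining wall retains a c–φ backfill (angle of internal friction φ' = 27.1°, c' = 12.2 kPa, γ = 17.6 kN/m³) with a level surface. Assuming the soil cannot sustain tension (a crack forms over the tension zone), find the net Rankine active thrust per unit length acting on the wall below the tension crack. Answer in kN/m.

15.0 kN/m

K_a = 0.3741; √K_a = 0.6116.
Tension-crack depth z_c = 2c/(γ√K_a) = 2×12.2/(17.6×0.6116) = 2.267 m.
σ_a at base = K_a γ H − 2c√K_a = 0.3741×17.6×4.4 − 2×12.2×0.6116 = 14.04 kPa.
P_a = ½ × 14.04 × (H − z_c) = 0.5×14.04×2.133 = 14.98 kN/m.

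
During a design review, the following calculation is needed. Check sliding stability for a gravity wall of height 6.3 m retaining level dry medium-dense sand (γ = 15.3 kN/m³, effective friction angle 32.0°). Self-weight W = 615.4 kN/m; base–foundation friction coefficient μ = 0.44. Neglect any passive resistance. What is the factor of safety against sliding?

2.90

K_a = tan²(45° − 32.0°/2) = 0.3073.
P_a = ½K_aγH² = 0.5×0.3073×15.3×6.3² = 93.29 kN/m, acting at H/3 = 2.100 m above the base.
FS_sliding = μW / P_a = 0.44×615.4 / 93.29 = 2.902.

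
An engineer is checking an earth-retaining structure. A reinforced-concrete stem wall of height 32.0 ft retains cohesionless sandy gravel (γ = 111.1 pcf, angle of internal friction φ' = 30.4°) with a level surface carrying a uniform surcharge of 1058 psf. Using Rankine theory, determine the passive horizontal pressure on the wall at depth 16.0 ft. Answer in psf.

K_p = (1 + sin φ)/(1 − sin φ) = 3.049.
σ_v = γz + q = 111.1 × 16.0 + 1058 = 2836 psf.
σ_h = K_p σ_v = 3.049 × 2836 = 8645 psf.

8650 psf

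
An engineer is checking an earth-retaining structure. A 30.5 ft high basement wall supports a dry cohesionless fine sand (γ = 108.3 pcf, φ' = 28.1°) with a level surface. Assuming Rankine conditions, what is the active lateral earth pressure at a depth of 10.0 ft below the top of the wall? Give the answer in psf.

K_a = (1 − sin φ)/(1 + sin φ) = 0.3596.
σ_h = K_a γ z = 0.3596 × 108.3 × 10.0 = 389.5 psf.

389 psf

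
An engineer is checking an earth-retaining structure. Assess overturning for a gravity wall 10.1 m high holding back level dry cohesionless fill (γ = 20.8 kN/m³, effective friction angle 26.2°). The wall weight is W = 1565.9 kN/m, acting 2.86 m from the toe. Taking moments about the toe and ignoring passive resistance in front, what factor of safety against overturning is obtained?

3.24

K_a = tan²(45° − 26.2°/2) = 0.3874.
P_a = ½K_aγH² = 0.5×0.3874×20.8×10.1² = 411.0 kN/m, acting at H/3 = 3.367 m above the base.
Overturning moment M_o = P_a × H/3 = 411.0 × 3.367 = 1384.
Resisting moment M_r = W × 2.86 = 1565.9 × 2.86 = 4478.
FS_overturning = M_r/M_o = 4478/1384 = 3.236.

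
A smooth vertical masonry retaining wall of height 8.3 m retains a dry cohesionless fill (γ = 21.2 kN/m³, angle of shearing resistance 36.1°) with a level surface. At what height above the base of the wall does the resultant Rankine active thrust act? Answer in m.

K_a = 0.2585.
The pressure distribution is triangular, so the resultant acts at H/3 above the base = 8.3/3 = 2.767 m.

2.77 m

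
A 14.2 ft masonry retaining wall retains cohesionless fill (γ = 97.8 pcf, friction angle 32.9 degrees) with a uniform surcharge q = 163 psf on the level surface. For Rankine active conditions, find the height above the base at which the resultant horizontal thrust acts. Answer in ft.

K_a = 0.2960.
Triangular part P₁ = ½K_aγH² = 2919 at H/3 = 4.733 ft; rectangular part P₂ = K_a q H = 685.2 at H/2 = 7.100 ft.
ȳ = (P₁·4.733 + P₂·7.100)/(P₁+P₂) = 5.183 ft.

5.18 ft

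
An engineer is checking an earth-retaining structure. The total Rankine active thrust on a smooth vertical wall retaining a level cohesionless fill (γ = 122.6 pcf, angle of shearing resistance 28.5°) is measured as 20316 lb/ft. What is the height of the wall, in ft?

K_a = 0.3540. P_a = ½ K_a γ H² ⇒ H = √(2P_a/(K_a γ)).
H = √(2×20316/(0.3540×122.6)) = 30.60 ft.

30.6 ft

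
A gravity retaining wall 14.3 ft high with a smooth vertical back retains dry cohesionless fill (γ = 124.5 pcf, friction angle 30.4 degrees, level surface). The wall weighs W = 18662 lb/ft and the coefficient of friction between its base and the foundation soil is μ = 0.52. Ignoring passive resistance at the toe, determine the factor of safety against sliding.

2.32

K_a = tan²(45° − 30.4°/2) = 0.3280.
P_a = ½K_aγH² = 0.5×0.3280×124.5×14.3² = 4175 lb/ft, acting at H/3 = 4.767 ft above the base.
FS_sliding = μW / P_a = 0.52×18662 / 4175 = 2.324.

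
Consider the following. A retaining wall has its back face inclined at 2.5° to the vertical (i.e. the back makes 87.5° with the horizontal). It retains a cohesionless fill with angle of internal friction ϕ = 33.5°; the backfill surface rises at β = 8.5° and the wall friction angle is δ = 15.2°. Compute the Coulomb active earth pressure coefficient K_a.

K_a = sin²(α+φ) / [sin²α · sin(α−δ) · (1 + √{sin(φ+δ)sin(φ−β) / (sin(α−δ)sin(α+β))})²].
With α = 87.5°, φ = 33.5°, δ = 15.2°, β = 8.5°: K_a = 0.3100.

0.310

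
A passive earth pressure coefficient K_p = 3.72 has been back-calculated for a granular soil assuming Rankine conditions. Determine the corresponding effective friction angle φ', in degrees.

35.2°

K_p = (1+sin φ)/(1−sin φ) ⇒ sin φ = (K_p − 1)/(K_p + 1) = 0.5763.
φ = arcsin(0.5763) = 35.19°.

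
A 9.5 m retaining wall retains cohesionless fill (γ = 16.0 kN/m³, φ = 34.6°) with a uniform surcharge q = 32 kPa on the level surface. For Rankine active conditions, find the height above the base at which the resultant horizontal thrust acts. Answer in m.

K_a = 0.2756.
Triangular part P₁ = ½K_aγH² = 199.0 at H/3 = 3.167 m; rectangular part P₂ = K_a q H = 83.79 at H/2 = 4.750 m.
ȳ = (P₁·3.167 + P₂·4.750)/(P₁+P₂) = 3.636 m.

3.64 m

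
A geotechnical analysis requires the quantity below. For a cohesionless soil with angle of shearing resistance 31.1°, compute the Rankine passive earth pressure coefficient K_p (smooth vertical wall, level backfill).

K_p = (1 + sin φ)/(1 − sin φ) = tan²(45° + 31.1°/2) = 3.137.

3.14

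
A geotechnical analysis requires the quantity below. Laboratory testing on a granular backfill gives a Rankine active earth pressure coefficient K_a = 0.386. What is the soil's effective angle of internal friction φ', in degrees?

K_a = tan²(45° − φ/2) ⇒ 45° − φ/2 = arctan(√0.386) = 31.85°.
φ = 2(45° − 31.85°) = 26.30°.

26.3°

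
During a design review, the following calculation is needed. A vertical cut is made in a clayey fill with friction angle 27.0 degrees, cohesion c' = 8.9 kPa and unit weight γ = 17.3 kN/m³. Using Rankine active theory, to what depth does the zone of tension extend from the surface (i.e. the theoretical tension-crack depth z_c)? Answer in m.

1.68 m

K_a = tan²(45° − 27.0°/2) = 0.3755; √K_a = 0.6128.
The active pressure is zero where K_a γ z = 2c√K_a, so z_c = 2c/(γ√K_a) = 2×8.9/(17.3×0.6128) = 1.679 m.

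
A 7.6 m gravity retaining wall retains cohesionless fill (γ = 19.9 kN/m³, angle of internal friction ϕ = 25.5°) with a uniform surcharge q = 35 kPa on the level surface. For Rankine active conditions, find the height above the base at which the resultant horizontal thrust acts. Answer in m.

2.93 m

K_a = 0.3981.
Triangular part P₁ = ½K_aγH² = 228.8 at H/3 = 2.533 m; rectangular part P₂ = K_a q H = 105.9 at H/2 = 3.800 m.
ȳ = (P₁·2.533 + P₂·3.800)/(P₁+P₂) = 2.934 m.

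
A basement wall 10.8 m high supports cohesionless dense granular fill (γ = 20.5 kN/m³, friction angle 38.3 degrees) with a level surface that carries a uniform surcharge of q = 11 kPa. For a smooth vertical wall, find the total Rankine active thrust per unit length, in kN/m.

309 kN/m

K_a = tan²(45° − φ/2) = 0.2347.
Soil triangle: ½ K_a γ H² = 0.5×0.2347×20.5×10.8² = 280.6 kN/m.
Surcharge rectangle: K_a q H = 0.2347×11×10.8 = 27.89 kN/m.
Total = 280.6 + 27.89 = 308.5 kN/m.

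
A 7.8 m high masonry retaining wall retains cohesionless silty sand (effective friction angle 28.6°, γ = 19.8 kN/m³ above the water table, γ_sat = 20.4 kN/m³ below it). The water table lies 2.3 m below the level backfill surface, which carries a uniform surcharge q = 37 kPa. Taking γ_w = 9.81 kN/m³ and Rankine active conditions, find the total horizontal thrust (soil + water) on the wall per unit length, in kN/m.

K_a = tan²(45° − φ/2) = 0.3525.
γ' = 20.4 − 9.81 = 10.59 kN/m³. h₂ = H − d_w = 5.5 m.
σ'_h: at surface K_a·q = 13.04; at WT K_a(q+γd_w) = 29.10; at base K_a(q+γd_w+γ'h₂) = 49.63 kPa.
P₁ = ½(13.04+29.10)×2.3 = 48.46; P₂ = ½(29.10+49.63)×5.5 = 216.5; P_w = ½γ_w h₂² = 148.4.
Total = 48.46+216.5+148.4 = 413.4 kN/m.

413 kN/m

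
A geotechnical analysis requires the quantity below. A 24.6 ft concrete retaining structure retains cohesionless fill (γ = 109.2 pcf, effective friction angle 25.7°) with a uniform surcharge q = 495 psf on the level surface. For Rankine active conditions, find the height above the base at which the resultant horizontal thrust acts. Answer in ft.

K_a = 0.3950.
Triangular part P₁ = ½K_aγH² = 13050 at H/3 = 8.200 ft; rectangular part P₂ = K_a q H = 4810 at H/2 = 12.30 ft.
ȳ = (P₁·8.200 + P₂·12.30)/(P₁+P₂) = 9.304 ft.

9.30 ft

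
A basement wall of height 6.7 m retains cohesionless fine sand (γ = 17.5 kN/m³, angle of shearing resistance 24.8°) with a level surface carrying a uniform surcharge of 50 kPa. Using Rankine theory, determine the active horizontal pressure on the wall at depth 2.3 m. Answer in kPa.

K_a = (1 − sin φ)/(1 + sin φ) = 0.4090.
σ_v = γz + q = 17.5 × 2.3 + 50 = 90.25 kPa.
σ_h = K_a σ_v = 0.4090 × 90.25 = 36.91 kPa.

36.9 kPa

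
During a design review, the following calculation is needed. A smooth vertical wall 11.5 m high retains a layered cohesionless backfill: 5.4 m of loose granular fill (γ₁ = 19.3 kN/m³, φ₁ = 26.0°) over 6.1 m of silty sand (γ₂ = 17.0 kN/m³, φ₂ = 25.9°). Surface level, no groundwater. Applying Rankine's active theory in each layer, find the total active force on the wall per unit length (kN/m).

K_a1 = tan²(45°−26.0°/2) = 0.3905; K_a2 = tan²(45°−25.9°/2) = 0.3920.
Layer 1: σ at base = K_a1 γ₁ h₁ = 40.69 kPa; P₁ = ½×40.69×5.4 = 109.9.
Layer 2: σ_v at top = γ₁h₁ = 104.2; σ_h top = K_a2×104.2 = 40.85; σ_h base = K_a2×(104.2+17.0×6.1) = 81.50.
P₂ = ½(40.85+81.50)×6.1 = 373.2. Total P_a = 109.9+373.2 = 483.0 kN/m.

483 kN/m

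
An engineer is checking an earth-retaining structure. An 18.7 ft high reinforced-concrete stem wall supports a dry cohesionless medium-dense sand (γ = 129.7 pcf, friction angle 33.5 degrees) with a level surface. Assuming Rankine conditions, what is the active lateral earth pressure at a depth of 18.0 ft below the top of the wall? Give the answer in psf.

K_a = (1 − sin φ)/(1 + sin φ) = 0.2887.
σ_h = K_a γ z = 0.2887 × 129.7 × 18.0 = 674.0 psf.

674 psf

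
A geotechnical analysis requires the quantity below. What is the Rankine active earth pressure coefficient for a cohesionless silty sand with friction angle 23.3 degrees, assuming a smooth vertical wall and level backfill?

0.433

K_a = (1 − sin φ)/(1 + sin φ) = (1 − sin 23.3°)/(1 + sin 23.3°) = 0.4331.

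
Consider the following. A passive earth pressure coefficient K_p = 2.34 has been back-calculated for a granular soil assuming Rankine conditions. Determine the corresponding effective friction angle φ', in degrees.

23.7°

K_p = (1+sin φ)/(1−sin φ) ⇒ sin φ = (K_p − 1)/(K_p + 1) = 0.4012.
φ = arcsin(0.4012) = 23.65°.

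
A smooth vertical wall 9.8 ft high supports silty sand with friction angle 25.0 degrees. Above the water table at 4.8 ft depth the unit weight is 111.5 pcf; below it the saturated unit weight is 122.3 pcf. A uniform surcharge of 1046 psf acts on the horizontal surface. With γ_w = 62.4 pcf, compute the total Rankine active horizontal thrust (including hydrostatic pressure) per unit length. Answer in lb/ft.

6850 lb/ft

K_a = tan²(45° − φ/2) = 0.4059.
γ' = 122.3 − 62.4 = 59.90 pcf. h₂ = H − d_w = 5.0 ft.
σ'_h: at surface K_a·q = 424.5; at WT K_a(q+γd_w) = 641.7; at base K_a(q+γd_w+γ'h₂) = 763.3 psf.
P₁ = ½(424.5+641.7)×4.8 = 2559; P₂ = ½(641.7+763.3)×5.0 = 3513; P_w = ½γ_w h₂² = 780.0.
Total = 2559+3513+780.0 = 6852 lb/ft.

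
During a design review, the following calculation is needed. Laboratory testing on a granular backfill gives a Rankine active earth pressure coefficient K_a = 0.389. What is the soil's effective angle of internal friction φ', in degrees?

26.1°

K_a = tan²(45° − φ/2) ⇒ 45° − φ/2 = arctan(√0.389) = 31.95°.
φ = 2(45° − 31.95°) = 26.10°.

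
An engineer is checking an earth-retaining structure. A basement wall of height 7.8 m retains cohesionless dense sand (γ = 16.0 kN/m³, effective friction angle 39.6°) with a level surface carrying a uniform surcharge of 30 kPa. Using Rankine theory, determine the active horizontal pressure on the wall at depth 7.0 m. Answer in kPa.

31.4 kPa

K_a = (1 − sin φ)/(1 + sin φ) = 0.2214.
σ_v = γz + q = 16.0 × 7.0 + 30 = 142.0 kPa.
σ_h = K_a σ_v = 0.2214 × 142.0 = 31.44 kPa.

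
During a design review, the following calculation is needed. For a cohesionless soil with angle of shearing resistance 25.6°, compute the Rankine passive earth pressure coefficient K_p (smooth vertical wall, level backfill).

K_p = (1 + sin φ)/(1 − sin φ) = tan²(45° + 25.6°/2) = 2.522.

2.52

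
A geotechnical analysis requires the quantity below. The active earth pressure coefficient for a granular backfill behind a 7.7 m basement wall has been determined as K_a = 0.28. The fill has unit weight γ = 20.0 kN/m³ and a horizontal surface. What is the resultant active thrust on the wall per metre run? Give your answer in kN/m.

P = ½ K_a γ H² = 0.5 × 0.28 × 20.0 × 7.7² = 166.0 kN/m.

166 kN/m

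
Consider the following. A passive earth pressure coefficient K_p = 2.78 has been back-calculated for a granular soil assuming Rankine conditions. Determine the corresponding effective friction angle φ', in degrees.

K_p = (1+sin φ)/(1−sin φ) ⇒ sin φ = (K_p − 1)/(K_p + 1) = 0.4709.
φ = arcsin(0.4709) = 28.09°.

28.1°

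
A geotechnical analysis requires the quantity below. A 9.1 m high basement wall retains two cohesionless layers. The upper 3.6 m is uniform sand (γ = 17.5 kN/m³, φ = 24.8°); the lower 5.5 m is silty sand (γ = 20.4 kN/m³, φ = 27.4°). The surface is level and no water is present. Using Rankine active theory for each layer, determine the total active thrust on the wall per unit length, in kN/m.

289 kN/m

K_a1 = tan²(45°−24.8°/2) = 0.4090; K_a2 = tan²(45°−27.4°/2) = 0.3697.
Layer 1: σ at base = K_a1 γ₁ h₁ = 25.77 kPa; P₁ = ½×25.77×3.6 = 46.38.
Layer 2: σ_v at top = γ₁h₁ = 63.00; σ_h top = K_a2×63.00 = 23.29; σ_h base = K_a2×(63.00+20.4×5.5) = 64.77.
P₂ = ½(23.29+64.77)×5.5 = 242.2. Total P_a = 46.38+242.2 = 288.5 kN/m.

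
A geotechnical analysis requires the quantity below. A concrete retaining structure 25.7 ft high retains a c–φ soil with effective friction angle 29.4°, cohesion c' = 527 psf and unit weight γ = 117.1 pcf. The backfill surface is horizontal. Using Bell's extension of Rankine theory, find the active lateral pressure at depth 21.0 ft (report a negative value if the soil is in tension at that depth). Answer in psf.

224 psf

K_a = (1 − sin φ)/(1 + sin φ) = 0.3415.
σ_a = K_a γ z − 2c√K_a = 0.3415×117.1×21.0 − 2×527×0.5844 = 223.8 psf.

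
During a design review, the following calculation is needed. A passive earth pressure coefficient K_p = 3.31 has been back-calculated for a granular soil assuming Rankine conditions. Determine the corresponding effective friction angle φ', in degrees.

K_p = (1+sin φ)/(1−sin φ) ⇒ sin φ = (K_p − 1)/(K_p + 1) = 0.5360.
φ = arcsin(0.5360) = 32.41°.

32.4°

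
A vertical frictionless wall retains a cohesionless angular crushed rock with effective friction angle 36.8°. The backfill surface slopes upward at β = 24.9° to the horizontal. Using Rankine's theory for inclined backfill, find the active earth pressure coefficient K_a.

K_a = cos β · (cos β − √(cos²β − cos²φ)) / (cos β + √(cos²β − cos²φ)).
cos β = 0.9070, cos φ = 0.8007, √(cos²β − cos²φ) = 0.4261.
K_a = 0.9070 × (0.9070 − 0.4261)/(0.9070 + 0.4261) = 0.3272.

0.327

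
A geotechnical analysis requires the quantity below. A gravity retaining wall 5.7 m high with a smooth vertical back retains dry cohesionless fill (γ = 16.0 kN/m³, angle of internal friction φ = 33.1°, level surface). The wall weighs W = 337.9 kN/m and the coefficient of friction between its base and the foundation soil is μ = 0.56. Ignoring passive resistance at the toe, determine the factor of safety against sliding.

2.48

K_a = tan²(45° − 33.1°/2) = 0.2936.
P_a = ½K_aγH² = 0.5×0.2936×16.0×5.7² = 76.31 kN/m, acting at H/3 = 1.900 m above the base.
FS_sliding = μW / P_a = 0.56×337.9 / 76.31 = 2.480.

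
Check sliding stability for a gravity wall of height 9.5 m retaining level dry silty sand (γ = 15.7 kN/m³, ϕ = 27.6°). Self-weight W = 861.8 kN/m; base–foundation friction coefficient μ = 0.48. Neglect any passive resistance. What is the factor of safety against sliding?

K_a = tan²(45° − 27.6°/2) = 0.3668.
P_a = ½K_aγH² = 0.5×0.3668×15.7×9.5² = 259.8 kN/m, acting at H/3 = 3.167 m above the base.
FS_sliding = μW / P_a = 0.48×861.8 / 259.8 = 1.592.

1.59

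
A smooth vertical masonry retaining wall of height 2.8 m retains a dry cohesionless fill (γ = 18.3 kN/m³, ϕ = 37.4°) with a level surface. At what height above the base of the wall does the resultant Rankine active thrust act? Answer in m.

0.933 m

K_a = 0.2443.
The pressure distribution is triangular, so the resultant acts at H/3 above the base = 2.8/3 = 0.9333 m.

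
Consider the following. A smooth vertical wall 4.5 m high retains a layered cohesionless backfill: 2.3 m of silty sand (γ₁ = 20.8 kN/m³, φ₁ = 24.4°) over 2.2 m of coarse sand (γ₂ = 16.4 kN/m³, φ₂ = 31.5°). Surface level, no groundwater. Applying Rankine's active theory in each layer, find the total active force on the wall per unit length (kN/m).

68.3 kN/m

K_a1 = tan²(45°−24.4°/2) = 0.4153; K_a2 = tan²(45°−31.5°/2) = 0.3136.
Layer 1: σ at base = K_a1 γ₁ h₁ = 19.87 kPa; P₁ = ½×19.87×2.3 = 22.85.
Layer 2: σ_v at top = γ₁h₁ = 47.84; σ_h top = K_a2×47.84 = 15.00; σ_h base = K_a2×(47.84+16.4×2.2) = 26.32.
P₂ = ½(15.00+26.32)×2.2 = 45.46. Total P_a = 22.85+45.46 = 68.31 kN/m.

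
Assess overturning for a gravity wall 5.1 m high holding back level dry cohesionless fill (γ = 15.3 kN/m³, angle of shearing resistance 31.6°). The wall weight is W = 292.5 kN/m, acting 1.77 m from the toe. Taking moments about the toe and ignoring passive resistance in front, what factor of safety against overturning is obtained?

K_a = tan²(45° − 31.6°/2) = 0.3123.
P_a = ½K_aγH² = 0.5×0.3123×15.3×5.1² = 62.15 kN/m, acting at H/3 = 1.700 m above the base.
Overturning moment M_o = P_a × H/3 = 62.15 × 1.700 = 105.7.
Resisting moment M_r = W × 1.77 = 292.5 × 1.77 = 517.7.
FS_overturning = M_r/M_o = 517.7/105.7 = 4.900.

4.90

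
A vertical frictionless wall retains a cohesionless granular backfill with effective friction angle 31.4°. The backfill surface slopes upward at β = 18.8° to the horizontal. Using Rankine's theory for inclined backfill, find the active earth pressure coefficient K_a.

K_a = cos β · (cos β − √(cos²β − cos²φ)) / (cos β + √(cos²β − cos²φ)).
cos β = 0.9466, cos φ = 0.8536, √(cos²β − cos²φ) = 0.4094.
K_a = 0.9466 × (0.9466 − 0.4094)/(0.9466 + 0.4094) = 0.3751.

0.375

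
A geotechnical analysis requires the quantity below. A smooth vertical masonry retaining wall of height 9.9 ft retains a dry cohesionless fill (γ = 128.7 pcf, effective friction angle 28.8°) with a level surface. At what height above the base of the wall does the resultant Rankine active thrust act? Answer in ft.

3.30 ft

K_a = 0.3498.
The pressure distribution is triangular, so the resultant acts at H/3 above the base = 9.9/3 = 3.300 ft.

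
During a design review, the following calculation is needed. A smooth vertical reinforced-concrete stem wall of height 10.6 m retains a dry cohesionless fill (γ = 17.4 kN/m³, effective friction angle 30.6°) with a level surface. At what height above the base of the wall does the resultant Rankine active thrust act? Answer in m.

3.53 m

K_a = 0.3253.
The pressure distribution is triangular, so the resultant acts at H/3 above the base = 10.6/3 = 3.533 m.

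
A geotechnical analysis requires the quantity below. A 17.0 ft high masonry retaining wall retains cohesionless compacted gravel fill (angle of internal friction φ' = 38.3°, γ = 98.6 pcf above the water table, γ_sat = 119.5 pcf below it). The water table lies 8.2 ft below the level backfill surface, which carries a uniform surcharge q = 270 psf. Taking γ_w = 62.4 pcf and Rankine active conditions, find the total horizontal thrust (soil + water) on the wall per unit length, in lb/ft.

K_a = tan²(45° − φ/2) = 0.2347.
γ' = 119.5 − 62.4 = 57.10 pcf. h₂ = H − d_w = 8.8 ft.
σ'_h: at surface K_a·q = 63.38; at WT K_a(q+γd_w) = 253.2; at base K_a(q+γd_w+γ'h₂) = 371.1 psf.
P₁ = ½(63.38+253.2)×8.2 = 1298; P₂ = ½(253.2+371.1)×8.8 = 2747; P_w = ½γ_w h₂² = 2416.
Total = 1298+2747+2416 = 6461 lb/ft.

6460 lb/ft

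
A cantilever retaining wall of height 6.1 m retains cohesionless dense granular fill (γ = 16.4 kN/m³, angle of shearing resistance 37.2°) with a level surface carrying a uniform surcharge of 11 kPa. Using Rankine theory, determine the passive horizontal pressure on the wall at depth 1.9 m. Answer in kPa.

K_p = (1 + sin φ)/(1 − sin φ) = 4.058.
σ_v = γz + q = 16.4 × 1.9 + 11 = 42.16 kPa.
σ_h = K_p σ_v = 4.058 × 42.16 = 171.1 kPa.

171 kPa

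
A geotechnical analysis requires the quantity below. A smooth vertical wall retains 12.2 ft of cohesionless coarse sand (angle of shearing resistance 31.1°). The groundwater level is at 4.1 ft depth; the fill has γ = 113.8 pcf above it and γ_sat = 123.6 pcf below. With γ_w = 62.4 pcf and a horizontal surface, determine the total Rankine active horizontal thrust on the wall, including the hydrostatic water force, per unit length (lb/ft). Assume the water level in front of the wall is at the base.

4200 lb/ft

K_a = tan²(45° − φ/2) = 0.3188.
γ' = 123.6 − 62.4 = 61.20 pcf. Depth below WT = 8.1 ft.
σ'_h at WT = K_a γ d_w = 148.7 psf; at base = 148.7 + K_a γ' × 8.1 = 306.8 psf.
P₁ (0–4.1 ft) = ½×148.7×4.1 = 304.9. P₂ (4.1–12.2 ft) = ½(148.7+306.8)×8.1 = 1845.
P_w = ½ γ_w h₂² = 0.5×62.4×8.1² = 2047. Total = 304.9+1845+2047 = 4197 lb/ft.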